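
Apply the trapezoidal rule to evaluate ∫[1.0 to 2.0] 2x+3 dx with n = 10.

f(x) = 2x+3
a = 1.0, b = 2.0, n = 10
h = (b - a)/n = 0.100000

Trapezoidal rule: (h/2)[f(x₀) + 2f(x₁) + 2f(x₂) + ... + f(xₙ)]

x_0 = 1.0000, f(x_0) = 5.000000, coefficient = 1
x_1 = 1.1000, f(x_1) = 5.200000, coefficient = 2
x_2 = 1.2000, f(x_2) = 5.400000, coefficient = 2
x_3 = 1.3000, f(x_3) = 5.600000, coefficient = 2
x_4 = 1.4000, f(x_4) = 5.800000, coefficient = 2
x_5 = 1.5000, f(x_5) = 6.000000, coefficient = 2
x_6 = 1.6000, f(x_6) = 6.200000, coefficient = 2
x_7 = 1.7000, f(x_7) = 6.400000, coefficient = 2
x_8 = 1.8000, f(x_8) = 6.600000, coefficient = 2
x_9 = 1.9000, f(x_9) = 6.800000, coefficient = 2
x_10 = 2.0000, f(x_10) = 7.000000, coefficient = 1

I ≈ (0.100000/2) × 120.000000 = 6.000000
Exact value: 6.000000
Error: 0.000000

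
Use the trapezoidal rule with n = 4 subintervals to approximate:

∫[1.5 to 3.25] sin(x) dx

f(x) = sin(x)
a = 1.5, b = 3.25, n = 4
h = (b - a)/n = 0.437500

Trapezoidal rule: (h/2)[f(x₀) + 2f(x₁) + 2f(x₂) + ... + f(xₙ)]

x_0 = 1.5000, f(x_0) = 0.997495, coefficient = 1
x_1 = 1.9375, f(x_1) = 0.933514, coefficient = 2
x_2 = 2.3750, f(x_2) = 0.693685, coefficient = 2
x_3 = 2.8125, f(x_3) = 0.323185, coefficient = 2
x_4 = 3.2500, f(x_4) = -0.108195, coefficient = 1

I ≈ (0.437500/2) × 4.790067 = 1.047827
Exact value: 1.064867
Error: 0.017040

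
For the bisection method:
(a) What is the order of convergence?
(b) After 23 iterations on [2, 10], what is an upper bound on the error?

(a) Bisection has linear (order 1) convergence; the error is halved each step.

(b) Error bound = (b-a)/2^n = (10 - 2)/2^{23}
    = 8/2^{23}

(a) 1 (linear); (b) error ≤ 9.54e-07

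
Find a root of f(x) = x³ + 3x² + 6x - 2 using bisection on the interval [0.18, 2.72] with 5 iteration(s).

f(x) = x³ + 3x² + 6x - 2
Initial interval: [0.18, 2.72]

Iteration 1:
  c_1 = (0.180000 + 2.720000)/2 = 1.450000
  f(c_1) = f(1.450000) = 16.056125
  f(a) × f(c) < 0, new interval: [0.180000, 1.450000]
Iteration 2:
  c_2 = (0.180000 + 1.450000)/2 = 0.815000
  f(c_2) = f(0.815000) = 5.424018
  f(a) × f(c) < 0, new interval: [0.180000, 0.815000]
Iteration 3:
  c_3 = (0.180000 + 0.815000)/2 = 0.497500
  f(c_3) = f(0.497500) = 1.850653
  f(a) × f(c) < 0, new interval: [0.180000, 0.497500]
Iteration 4:
  c_4 = (0.180000 + 0.497500)/2 = 0.338750
  f(c_4) = f(0.338750) = 0.415627
  f(a) × f(c) < 0, new interval: [0.180000, 0.338750]
Iteration 5:
  c_5 = (0.180000 + 0.338750)/2 = 0.259375
  f(c_5) = f(0.259375) = -0.224474
  f(a) × f(c) ≥ 0, new interval: [0.259375, 0.338750]

After 5 iteration(s), the approximation is c_5 = 0.259375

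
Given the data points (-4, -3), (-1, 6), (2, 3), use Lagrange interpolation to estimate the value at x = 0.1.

Lagrange interpolation formula:
P(x) = Σ yᵢ × Lᵢ(x)
where Lᵢ(x) = Π_{j≠i} (x - xⱼ)/(xᵢ - xⱼ)

L_0(0.1) = (0.1 - (-1))/(-4 - (-1)) × (0.1 - 2)/(-4 - 2) = -0.116111
L_1(0.1) = (0.1 - (-4))/(-1 - (-4)) × (0.1 - 2)/(-1 - 2) = 0.865556
L_2(0.1) = (0.1 - (-4))/(2 - (-4)) × (0.1 - (-1))/(2 - (-1)) = 0.250556

P(0.1) = (-3)×L_0(0.1) + 6×L_1(0.1) + 3×L_2(0.1)
P(0.1) = 6.293333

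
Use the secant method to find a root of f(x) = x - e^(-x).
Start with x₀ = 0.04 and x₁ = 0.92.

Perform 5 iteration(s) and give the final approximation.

f(x) = x - e^(-x)
x₀ = 0.04, x₁ = 0.92

Secant formula: x_{n+1} = x_n - f(x_n)(x_n - x_{n-1})/(f(x_n) - f(x_{n-1}))

Iteration 1:
  f(0.040000) = -0.920789
  f(0.920000) = 0.521481
  x_2 = 0.920000 - 0.521481×(0.920000 - 0.040000)/(0.521481 - (-0.920789))
       = 0.601819
Iteration 2:
  f(0.920000) = 0.521481
  f(0.601819) = 0.054005
  x_3 = 0.601819 - 0.054005×(0.601819 - 0.920000)/(0.054005 - 0.521481)
       = 0.565061
Iteration 3:
  f(0.601819) = 0.054005
  f(0.565061) = -0.003264
  x_4 = 0.565061 - (-0.003264)×(0.565061 - 0.601819)/(-0.003264 - 0.054005)
       = 0.567156
Iteration 4:
  f(0.565061) = -0.003264
  f(0.567156) = 0.000020
  x_5 = 0.567156 - 0.000020×(0.567156 - 0.565061)/(0.000020 - (-0.003264))
       = 0.567143
Iteration 5:
  f(0.567156) = 0.000020
  f(0.567143) = 0.000000
  x_6 = 0.567143 - 0.000000×(0.567143 - 0.567156)/(0.000000 - 0.000020)
       = 0.567143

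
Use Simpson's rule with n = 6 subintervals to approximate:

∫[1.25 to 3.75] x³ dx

f(x) = x³
a = 1.25, b = 3.75, n = 6
h = (b - a)/n = 0.416667

Simpson's rule: (h/3)[f(x₀) + 4f(x₁) + 2f(x₂) + ... + f(xₙ)]

x_0 = 1.2500, f(x_0) = 1.953125, coefficient = 1
x_1 = 1.6667, f(x_1) = 4.629630, coefficient = 4
x_2 = 2.0833, f(x_2) = 9.042245, coefficient = 2
x_3 = 2.5000, f(x_3) = 15.625000, coefficient = 4
x_4 = 2.9167, f(x_4) = 24.811921, coefficient = 2
x_5 = 3.3333, f(x_5) = 37.037037, coefficient = 4
x_6 = 3.7500, f(x_6) = 52.734375, coefficient = 1

I ≈ (0.416667/3) × 351.562500 = 48.828125
Exact value: 48.828125
Error: 0.000000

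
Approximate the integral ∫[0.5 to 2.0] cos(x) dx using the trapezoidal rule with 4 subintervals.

f(x) = cos(x)
a = 0.5, b = 2.0, n = 4
h = (b - a)/n = 0.375000

Trapezoidal rule: (h/2)[f(x₀) + 2f(x₁) + 2f(x₂) + ... + f(xₙ)]

x_0 = 0.5000, f(x_0) = 0.877583, coefficient = 1
x_1 = 0.8750, f(x_1) = 0.640997, coefficient = 2
x_2 = 1.2500, f(x_2) = 0.315322, coefficient = 2
x_3 = 1.6250, f(x_3) = -0.054177, coefficient = 2
x_4 = 2.0000, f(x_4) = -0.416147, coefficient = 1

I ≈ (0.375000/2) × 2.265720 = 0.424822
Exact value: 0.429872
Error: 0.005049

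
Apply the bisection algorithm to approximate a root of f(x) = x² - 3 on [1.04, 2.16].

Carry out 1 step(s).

f(x) = x² - 3
Initial interval: [1.04, 2.16]

Iteration 1:
  c_1 = (1.040000 + 2.160000)/2 = 1.600000
  f(c_1) = f(1.600000) = -0.440000
  f(a) × f(c) ≥ 0, new interval: [1.600000, 2.160000]

After 1 iteration(s), the approximation is c_1 = 1.600000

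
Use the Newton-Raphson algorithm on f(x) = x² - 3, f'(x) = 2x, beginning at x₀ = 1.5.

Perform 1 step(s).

f(x) = x² - 3
f'(x) = 2x
x₀ = 1.5

Newton-Raphson formula: x_{n+1} = x_n - f(x_n)/f'(x_n)

Iteration 1:
  f(1.500000) = -0.750000
  f'(1.500000) = 3.000000
  x_1 = 1.500000 - (-0.750000)/3.000000 = 1.750000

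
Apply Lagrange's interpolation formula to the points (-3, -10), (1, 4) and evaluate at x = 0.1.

Lagrange interpolation formula:
P(x) = Σ yᵢ × Lᵢ(x)
where Lᵢ(x) = Π_{j≠i} (x - xⱼ)/(xᵢ - xⱼ)

L_0(0.1) = (0.1 - 1)/(-3 - 1) = 0.225000
L_1(0.1) = (0.1 - (-3))/(1 - (-3)) = 0.775000

P(0.1) = (-10)×L_0(0.1) + 4×L_1(0.1)
P(0.1) = 0.850000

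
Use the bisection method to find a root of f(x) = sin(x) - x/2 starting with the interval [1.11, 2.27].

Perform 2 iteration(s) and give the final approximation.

f(x) = sin(x) - x/2
Initial interval: [1.11, 2.27]

Iteration 1:
  c_1 = (1.110000 + 2.270000)/2 = 1.690000
  f(c_1) = f(1.690000) = 0.147904
  f(a) × f(c) ≥ 0, new interval: [1.690000, 2.270000]
Iteration 2:
  c_2 = (1.690000 + 2.270000)/2 = 1.980000
  f(c_2) = f(1.980000) = -0.072562
  f(a) × f(c) < 0, new interval: [1.690000, 1.980000]

After 2 iteration(s), the approximation is c_2 = 1.980000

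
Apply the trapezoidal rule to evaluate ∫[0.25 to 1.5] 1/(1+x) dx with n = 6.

f(x) = 1/(1+x)
a = 0.25, b = 1.5, n = 6
h = (b - a)/n = 0.208333

Trapezoidal rule: (h/2)[f(x₀) + 2f(x₁) + 2f(x₂) + ... + f(xₙ)]

x_0 = 0.2500, f(x_0) = 0.800000, coefficient = 1
x_1 = 0.4583, f(x_1) = 0.685714, coefficient = 2
x_2 = 0.6667, f(x_2) = 0.600000, coefficient = 2
x_3 = 0.8750, f(x_3) = 0.533333, coefficient = 2
x_4 = 1.0833, f(x_4) = 0.480000, coefficient = 2
x_5 = 1.2917, f(x_5) = 0.436364, coefficient = 2
x_6 = 1.5000, f(x_6) = 0.400000, coefficient = 1

I ≈ (0.208333/2) × 6.670823 = 0.694877
Exact value: 0.693147
Error: 0.001730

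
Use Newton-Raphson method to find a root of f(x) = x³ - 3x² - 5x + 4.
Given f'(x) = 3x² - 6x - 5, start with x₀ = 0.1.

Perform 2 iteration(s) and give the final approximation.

f(x) = x³ - 3x² - 5x + 4
f'(x) = 3x² - 6x - 5
x₀ = 0.1

Newton-Raphson formula: x_{n+1} = x_n - f(x_n)/f'(x_n)

Iteration 1:
  f(0.100000) = 3.471000
  f'(0.100000) = -5.570000
  x_1 = 0.100000 - 3.471000/(-5.570000) = 0.723160
Iteration 2:
  f(0.723160) = -0.806495
  f'(0.723160) = -7.770078
  x_2 = 0.723160 - (-0.806495)/(-7.770078) = 0.619365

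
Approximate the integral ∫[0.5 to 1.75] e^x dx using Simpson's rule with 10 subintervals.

f(x) = e^x
a = 0.5, b = 1.75, n = 10
h = (b - a)/n = 0.125000

Simpson's rule: (h/3)[f(x₀) + 4f(x₁) + 2f(x₂) + ... + f(xₙ)]

x_0 = 0.5000, f(x_0) = 1.648721, coefficient = 1
x_1 = 0.6250, f(x_1) = 1.868246, coefficient = 4
x_2 = 0.7500, f(x_2) = 2.117000, coefficient = 2
x_3 = 0.8750, f(x_3) = 2.398875, coefficient = 4
x_4 = 1.0000, f(x_4) = 2.718282, coefficient = 2
x_5 = 1.1250, f(x_5) = 3.080217, coefficient = 4
x_6 = 1.2500, f(x_6) = 3.490343, coefficient = 2
x_7 = 1.3750, f(x_7) = 3.955077, coefficient = 4
x_8 = 1.5000, f(x_8) = 4.481689, coefficient = 2
x_9 = 1.6250, f(x_9) = 5.078419, coefficient = 4
x_10 = 1.7500, f(x_10) = 5.754603, coefficient = 1

I ≈ (0.125000/3) × 98.541287 = 4.105887
Exact value: 4.105881
Error: 0.000006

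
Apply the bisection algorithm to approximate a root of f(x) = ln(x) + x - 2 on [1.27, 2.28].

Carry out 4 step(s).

f(x) = ln(x) + x - 2
Initial interval: [1.27, 2.28]

Iteration 1:
  c_1 = (1.270000 + 2.280000)/2 = 1.775000
  f(c_1) = f(1.775000) = 0.348800
  f(a) × f(c) < 0, new interval: [1.270000, 1.775000]
Iteration 2:
  c_2 = (1.270000 + 1.775000)/2 = 1.522500
  f(c_2) = f(1.522500) = -0.057146
  f(a) × f(c) ≥ 0, new interval: [1.522500, 1.775000]
Iteration 3:
  c_3 = (1.522500 + 1.775000)/2 = 1.648750
  f(c_3) = f(1.648750) = 0.148767
  f(a) × f(c) < 0, new interval: [1.522500, 1.648750]
Iteration 4:
  c_4 = (1.522500 + 1.648750)/2 = 1.585625
  f(c_4) = f(1.585625) = 0.046604
  f(a) × f(c) < 0, new interval: [1.522500, 1.585625]

After 4 iteration(s), the approximation is c_4 = 1.585625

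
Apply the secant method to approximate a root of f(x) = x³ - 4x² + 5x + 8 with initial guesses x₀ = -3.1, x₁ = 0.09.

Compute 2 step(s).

f(x) = x³ - 4x² + 5x + 8
x₀ = -3.1, x₁ = 0.09

Secant formula: x_{n+1} = x_n - f(x_n)(x_n - x_{n-1})/(f(x_n) - f(x_{n-1}))

Iteration 1:
  f(-3.100000) = -75.731000
  f(0.090000) = 8.418329
  x_2 = 0.090000 - 8.418329×(0.090000 - (-3.100000))/(8.418329 - (-75.731000))
       = -0.229129
Iteration 2:
  f(0.090000) = 8.418329
  f(-0.229129) = 6.632327
  x_3 = -0.229129 - 6.632327×(-0.229129 - 0.090000)/(6.632327 - 8.418329)
       = -1.414215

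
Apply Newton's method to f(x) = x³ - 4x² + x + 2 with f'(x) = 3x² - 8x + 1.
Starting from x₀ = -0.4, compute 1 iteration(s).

f(x) = x³ - 4x² + x + 2
f'(x) = 3x² - 8x + 1
x₀ = -0.4

Newton-Raphson formula: x_{n+1} = x_n - f(x_n)/f'(x_n)

Iteration 1:
  f(-0.400000) = 0.896000
  f'(-0.400000) = 4.680000
  x_1 = -0.400000 - 0.896000/4.680000 = -0.591453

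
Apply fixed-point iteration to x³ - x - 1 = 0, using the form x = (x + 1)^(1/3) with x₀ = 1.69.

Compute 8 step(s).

Equation: x³ - x - 1 = 0
Fixed-point form: x = (x + 1)^(1/3)
x₀ = 1.69

x_1 = g(1.690000) = 1.390755
x_2 = g(1.390755) = 1.337145
x_3 = g(1.337145) = 1.327074
x_4 = g(1.327074) = 1.325165
x_5 = g(1.325165) = 1.324803
x_6 = g(1.324803) = 1.324734
x_7 = g(1.324734) = 1.324721
x_8 = g(1.324721) = 1.324719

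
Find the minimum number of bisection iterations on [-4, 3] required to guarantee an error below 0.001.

We need (b-a)/2^n ≤ 0.001
(3 - (-4))/2^n ≤ 0.001
7/2^n ≤ 0.001
2^n ≥ 7000
n ≥ log₂(7000) = 12.77
n ≥ 13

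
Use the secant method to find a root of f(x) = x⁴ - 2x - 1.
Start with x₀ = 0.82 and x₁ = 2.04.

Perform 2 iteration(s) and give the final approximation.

f(x) = x⁴ - 2x - 1
x₀ = 0.82, x₁ = 2.04

Secant formula: x_{n+1} = x_n - f(x_n)(x_n - x_{n-1})/(f(x_n) - f(x_{n-1}))

Iteration 1:
  f(0.820000) = -2.187878
  f(2.040000) = 12.238915
  x_2 = 2.040000 - 12.238915×(2.040000 - 0.820000)/(12.238915 - (-2.187878))
       = 1.005018
Iteration 2:
  f(2.040000) = 12.238915
  f(1.005018) = -1.989813
  x_3 = 1.005018 - (-1.989813)×(1.005018 - 2.040000)/(-1.989813 - 12.238915)
       = 1.149755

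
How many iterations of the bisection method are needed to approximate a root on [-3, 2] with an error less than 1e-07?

We need (b-a)/2^n ≤ 1e-07
(2 - (-3))/2^n ≤ 1e-07
5/2^n ≤ 1e-07
2^n ≥ 50000000
n ≥ log₂(50000000) = 25.58
n ≥ 26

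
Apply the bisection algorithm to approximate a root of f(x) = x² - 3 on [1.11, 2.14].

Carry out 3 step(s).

f(x) = x² - 3
Initial interval: [1.11, 2.14]

Iteration 1:
  c_1 = (1.110000 + 2.140000)/2 = 1.625000
  f(c_1) = f(1.625000) = -0.359375
  f(a) × f(c) ≥ 0, new interval: [1.625000, 2.140000]
Iteration 2:
  c_2 = (1.625000 + 2.140000)/2 = 1.882500
  f(c_2) = f(1.882500) = 0.543806
  f(a) × f(c) < 0, new interval: [1.625000, 1.882500]
Iteration 3:
  c_3 = (1.625000 + 1.882500)/2 = 1.753750
  f(c_3) = f(1.753750) = 0.075639
  f(a) × f(c) < 0, new interval: [1.625000, 1.753750]

After 3 iteration(s), the approximation is c_3 = 1.753750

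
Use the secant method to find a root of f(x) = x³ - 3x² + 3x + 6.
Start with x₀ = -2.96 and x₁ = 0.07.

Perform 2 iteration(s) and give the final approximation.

f(x) = x³ - 3x² + 3x + 6
x₀ = -2.96, x₁ = 0.07

Secant formula: x_{n+1} = x_n - f(x_n)(x_n - x_{n-1})/(f(x_n) - f(x_{n-1}))

Iteration 1:
  f(-2.960000) = -55.099136
  f(0.070000) = 6.195643
  x_2 = 0.070000 - 6.195643×(0.070000 - (-2.960000))/(6.195643 - (-55.099136))
       = -0.236271
Iteration 2:
  f(0.070000) = 6.195643
  f(-0.236271) = 5.110527
  x_3 = -0.236271 - 5.110527×(-0.236271 - 0.070000)/(5.110527 - 6.195643)
       = -1.678701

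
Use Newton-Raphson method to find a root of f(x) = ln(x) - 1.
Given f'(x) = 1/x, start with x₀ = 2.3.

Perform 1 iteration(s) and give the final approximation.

f(x) = ln(x) - 1
f'(x) = 1/x
x₀ = 2.3

Newton-Raphson formula: x_{n+1} = x_n - f(x_n)/f'(x_n)

Iteration 1:
  f(2.300000) = -0.167091
  f'(2.300000) = 0.434783
  x_1 = 2.300000 - (-0.167091)/0.434783 = 2.684309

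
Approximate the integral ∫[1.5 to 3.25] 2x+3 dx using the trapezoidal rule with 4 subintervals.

f(x) = 2x+3
a = 1.5, b = 3.25, n = 4
h = (b - a)/n = 0.437500

Trapezoidal rule: (h/2)[f(x₀) + 2f(x₁) + 2f(x₂) + ... + f(xₙ)]

x_0 = 1.5000, f(x_0) = 6.000000, coefficient = 1
x_1 = 1.9375, f(x_1) = 6.875000, coefficient = 2
x_2 = 2.3750, f(x_2) = 7.750000, coefficient = 2
x_3 = 2.8125, f(x_3) = 8.625000, coefficient = 2
x_4 = 3.2500, f(x_4) = 9.500000, coefficient = 1

I ≈ (0.437500/2) × 62.000000 = 13.562500
Exact value: 13.562500
Error: 0.000000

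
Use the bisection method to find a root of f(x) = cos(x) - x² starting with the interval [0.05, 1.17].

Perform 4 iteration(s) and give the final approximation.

f(x) = cos(x) - x²
Initial interval: [0.05, 1.17]

Iteration 1:
  c_1 = (0.050000 + 1.170000)/2 = 0.610000
  f(c_1) = f(0.610000) = 0.447548
  f(a) × f(c) ≥ 0, new interval: [0.610000, 1.170000]
Iteration 2:
  c_2 = (0.610000 + 1.170000)/2 = 0.890000
  f(c_2) = f(0.890000) = -0.162688
  f(a) × f(c) < 0, new interval: [0.610000, 0.890000]
Iteration 3:
  c_3 = (0.610000 + 0.890000)/2 = 0.750000
  f(c_3) = f(0.750000) = 0.169189
  f(a) × f(c) ≥ 0, new interval: [0.750000, 0.890000]
Iteration 4:
  c_4 = (0.750000 + 0.890000)/2 = 0.820000
  f(c_4) = f(0.820000) = 0.009821
  f(a) × f(c) ≥ 0, new interval: [0.820000, 0.890000]

After 4 iteration(s), the approximation is c_4 = 0.820000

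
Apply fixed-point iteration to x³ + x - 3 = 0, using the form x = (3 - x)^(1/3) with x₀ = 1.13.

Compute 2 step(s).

Equation: x³ + x - 3 = 0
Fixed-point form: x = (3 - x)^(1/3)
x₀ = 1.13

x_1 = g(1.130000) = 1.232009
x_2 = g(1.232009) = 1.209187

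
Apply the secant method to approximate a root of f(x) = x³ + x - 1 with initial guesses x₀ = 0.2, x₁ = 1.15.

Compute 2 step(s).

f(x) = x³ + x - 1
x₀ = 0.2, x₁ = 1.15

Secant formula: x_{n+1} = x_n - f(x_n)(x_n - x_{n-1})/(f(x_n) - f(x_{n-1}))

Iteration 1:
  f(0.200000) = -0.792000
  f(1.150000) = 1.670875
  x_2 = 1.150000 - 1.670875×(1.150000 - 0.200000)/(1.670875 - (-0.792000))
       = 0.505497
Iteration 2:
  f(1.150000) = 1.670875
  f(0.505497) = -0.365335
  x_3 = 0.505497 - (-0.365335)×(0.505497 - 1.150000)/(-0.365335 - 1.670875)
       = 0.621133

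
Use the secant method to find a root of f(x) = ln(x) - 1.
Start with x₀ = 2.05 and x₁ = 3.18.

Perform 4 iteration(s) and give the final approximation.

f(x) = ln(x) - 1
x₀ = 2.05, x₁ = 3.18

Secant formula: x_{n+1} = x_n - f(x_n)(x_n - x_{n-1})/(f(x_n) - f(x_{n-1}))

Iteration 1:
  f(2.050000) = -0.282160
  f(3.180000) = 0.156881
  x_2 = 3.180000 - 0.156881×(3.180000 - 2.050000)/(0.156881 - (-0.282160))
       = 2.776221
Iteration 2:
  f(3.180000) = 0.156881
  f(2.776221) = 0.021091
  x_3 = 2.776221 - 0.021091×(2.776221 - 3.180000)/(0.021091 - 0.156881)
       = 2.713507
Iteration 3:
  f(2.776221) = 0.021091
  f(2.713507) = -0.001758
  x_4 = 2.713507 - (-0.001758)×(2.713507 - 2.776221)/(-0.001758 - 0.021091)
       = 2.718333
Iteration 4:
  f(2.713507) = -0.001758
  f(2.718333) = 0.000019
  x_5 = 2.718333 - 0.000019×(2.718333 - 2.713507)/(0.000019 - (-0.001758))
       = 2.718282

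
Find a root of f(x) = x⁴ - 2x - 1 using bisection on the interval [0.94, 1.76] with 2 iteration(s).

f(x) = x⁴ - 2x - 1
Initial interval: [0.94, 1.76]

Iteration 1:
  c_1 = (0.940000 + 1.760000)/2 = 1.350000
  f(c_1) = f(1.350000) = -0.378494
  f(a) × f(c) ≥ 0, new interval: [1.350000, 1.760000]
Iteration 2:
  c_2 = (1.350000 + 1.760000)/2 = 1.555000
  f(c_2) = f(1.555000) = 1.736845
  f(a) × f(c) < 0, new interval: [1.350000, 1.555000]

After 2 iteration(s), the approximation is c_2 = 1.555000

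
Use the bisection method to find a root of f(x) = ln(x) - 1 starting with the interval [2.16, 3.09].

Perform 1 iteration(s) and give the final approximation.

f(x) = ln(x) - 1
Initial interval: [2.16, 3.09]

Iteration 1:
  c_1 = (2.160000 + 3.090000)/2 = 2.625000
  f(c_1) = f(2.625000) = -0.034919
  f(a) × f(c) ≥ 0, new interval: [2.625000, 3.090000]

After 1 iteration(s), the approximation is c_1 = 2.625000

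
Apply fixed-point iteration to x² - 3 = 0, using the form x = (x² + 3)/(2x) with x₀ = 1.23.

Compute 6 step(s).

Equation: x² - 3 = 0
Fixed-point form: x = (x² + 3)/(2x)
x₀ = 1.23

x_1 = g(1.230000) = 1.834512
x_2 = g(1.834512) = 1.734912
x_3 = g(1.734912) = 1.732053
x_4 = g(1.732053) = 1.732051
x_5 = g(1.732051) = 1.732051
x_6 = g(1.732051) = 1.732051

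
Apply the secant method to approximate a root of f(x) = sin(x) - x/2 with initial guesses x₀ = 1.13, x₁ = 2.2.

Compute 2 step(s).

f(x) = sin(x) - x/2
x₀ = 1.13, x₁ = 2.2

Secant formula: x_{n+1} = x_n - f(x_n)(x_n - x_{n-1})/(f(x_n) - f(x_{n-1}))

Iteration 1:
  f(1.130000) = 0.339412
  f(2.200000) = -0.291504
  x_2 = 2.200000 - (-0.291504)×(2.200000 - 1.130000)/(-0.291504 - 0.339412)
       = 1.705625
Iteration 2:
  f(2.200000) = -0.291504
  f(1.705625) = 0.138112
  x_3 = 1.705625 - 0.138112×(1.705625 - 2.200000)/(0.138112 - (-0.291504))
       = 1.864556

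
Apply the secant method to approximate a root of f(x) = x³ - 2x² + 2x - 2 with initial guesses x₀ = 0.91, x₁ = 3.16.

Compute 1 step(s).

f(x) = x³ - 2x² + 2x - 2
x₀ = 0.91, x₁ = 3.16

Secant formula: x_{n+1} = x_n - f(x_n)(x_n - x_{n-1})/(f(x_n) - f(x_{n-1}))

Iteration 1:
  f(0.910000) = -1.082629
  f(3.160000) = 15.903296
  x_2 = 3.160000 - 15.903296×(3.160000 - 0.910000)/(15.903296 - (-1.082629))
       = 1.053408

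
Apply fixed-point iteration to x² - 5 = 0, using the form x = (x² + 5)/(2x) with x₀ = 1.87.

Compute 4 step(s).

Equation: x² - 5 = 0
Fixed-point form: x = (x² + 5)/(2x)
x₀ = 1.87

x_1 = g(1.870000) = 2.271898
x_2 = g(2.271898) = 2.236351
x_3 = g(2.236351) = 2.236068
x_4 = g(2.236068) = 2.236068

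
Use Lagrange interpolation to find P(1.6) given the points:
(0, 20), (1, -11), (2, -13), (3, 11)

Lagrange interpolation formula:
P(x) = Σ yᵢ × Lᵢ(x)
where Lᵢ(x) = Π_{j≠i} (x - xⱼ)/(xᵢ - xⱼ)

L_0(1.6) = (1.6 - 1)/(0 - 1) × (1.6 - 2)/(0 - 2) × (1.6 - 3)/(0 - 3) = -0.056000
L_1(1.6) = (1.6 - 0)/(1 - 0) × (1.6 - 2)/(1 - 2) × (1.6 - 3)/(1 - 3) = 0.448000
L_2(1.6) = (1.6 - 0)/(2 - 0) × (1.6 - 1)/(2 - 1) × (1.6 - 3)/(2 - 3) = 0.672000
L_3(1.6) = (1.6 - 0)/(3 - 0) × (1.6 - 1)/(3 - 1) × (1.6 - 2)/(3 - 2) = -0.064000

P(1.6) = 20×L_0(1.6) + (-11)×L_1(1.6) + (-13)×L_2(1.6) + 11×L_3(1.6)
P(1.6) = -15.488000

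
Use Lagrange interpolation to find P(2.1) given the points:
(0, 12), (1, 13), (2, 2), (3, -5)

Lagrange interpolation formula:
P(x) = Σ yᵢ × Lᵢ(x)
where Lᵢ(x) = Π_{j≠i} (x - xⱼ)/(xᵢ - xⱼ)

L_0(2.1) = (2.1 - 1)/(0 - 1) × (2.1 - 2)/(0 - 2) × (2.1 - 3)/(0 - 3) = 0.016500
L_1(2.1) = (2.1 - 0)/(1 - 0) × (2.1 - 2)/(1 - 2) × (2.1 - 3)/(1 - 3) = -0.094500
L_2(2.1) = (2.1 - 0)/(2 - 0) × (2.1 - 1)/(2 - 1) × (2.1 - 3)/(2 - 3) = 1.039500
L_3(2.1) = (2.1 - 0)/(3 - 0) × (2.1 - 1)/(3 - 1) × (2.1 - 2)/(3 - 2) = 0.038500

P(2.1) = 12×L_0(2.1) + 13×L_1(2.1) + 2×L_2(2.1) + (-5)×L_3(2.1)
P(2.1) = 0.856000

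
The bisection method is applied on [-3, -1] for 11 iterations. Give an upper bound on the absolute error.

Bisection error bound: |error| ≤ (b-a)/2^n
|error| ≤ (-1 - (-3))/2^11 = 2/2^11
|error| ≤ 0.0009765625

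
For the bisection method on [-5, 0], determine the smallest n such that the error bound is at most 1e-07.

We need (b-a)/2^n ≤ 1e-07
(0 - (-5))/2^n ≤ 1e-07
5/2^n ≤ 1e-07
2^n ≥ 50000000
n ≥ log₂(50000000) = 25.58
n ≥ 26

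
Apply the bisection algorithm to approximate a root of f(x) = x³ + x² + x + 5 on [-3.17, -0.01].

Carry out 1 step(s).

f(x) = x³ + x² + x + 5
Initial interval: [-3.17, -0.01]

Iteration 1:
  c_1 = (-3.170000 + (-0.010000))/2 = -1.590000
  f(c_1) = f(-1.590000) = 1.918421
  f(a) × f(c) < 0, new interval: [-3.170000, -1.590000]

After 1 iteration(s), the approximation is c_1 = -1.590000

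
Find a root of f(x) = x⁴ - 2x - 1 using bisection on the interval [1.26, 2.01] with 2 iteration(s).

f(x) = x⁴ - 2x - 1
Initial interval: [1.26, 2.01]

Iteration 1:
  c_1 = (1.260000 + 2.010000)/2 = 1.635000
  f(c_1) = f(1.635000) = 2.876132
  f(a) × f(c) < 0, new interval: [1.260000, 1.635000]
Iteration 2:
  c_2 = (1.260000 + 1.635000)/2 = 1.447500
  f(c_2) = f(1.447500) = 0.495099
  f(a) × f(c) < 0, new interval: [1.260000, 1.447500]

After 2 iteration(s), the approximation is c_2 = 1.447500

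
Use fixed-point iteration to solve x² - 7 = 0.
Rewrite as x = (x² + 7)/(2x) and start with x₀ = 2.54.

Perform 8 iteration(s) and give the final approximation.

Equation: x² - 7 = 0
Fixed-point form: x = (x² + 7)/(2x)
x₀ = 2.54

x_1 = g(2.540000) = 2.647953
x_2 = g(2.647953) = 2.645752
x_3 = g(2.645752) = 2.645751
x_4 = g(2.645751) = 2.645751
x_5 = g(2.645751) = 2.645751
x_6 = g(2.645751) = 2.645751
x_7 = g(2.645751) = 2.645751
x_8 = g(2.645751) = 2.645751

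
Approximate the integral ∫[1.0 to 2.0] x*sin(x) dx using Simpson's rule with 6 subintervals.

f(x) = x*sin(x)
a = 1.0, b = 2.0, n = 6
h = (b - a)/n = 0.166667

Simpson's rule: (h/3)[f(x₀) + 4f(x₁) + 2f(x₂) + ... + f(xₙ)]

x_0 = 1.0000, f(x_0) = 0.841471, coefficient = 1
x_1 = 1.1667, f(x_1) = 1.072686, coefficient = 4
x_2 = 1.3333, f(x_2) = 1.295917, coefficient = 2
x_3 = 1.5000, f(x_3) = 1.496242, coefficient = 4
x_4 = 1.6667, f(x_4) = 1.659013, coefficient = 2
x_5 = 1.8333, f(x_5) = 1.770514, coefficient = 4
x_6 = 2.0000, f(x_6) = 1.818595, coefficient = 1

I ≈ (0.166667/3) × 25.927694 = 1.440427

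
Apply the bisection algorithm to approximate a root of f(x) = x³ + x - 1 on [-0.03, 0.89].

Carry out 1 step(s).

f(x) = x³ + x - 1
Initial interval: [-0.03, 0.89]

Iteration 1:
  c_1 = (-0.030000 + 0.890000)/2 = 0.430000
  f(c_1) = f(0.430000) = -0.490493
  f(a) × f(c) ≥ 0, new interval: [0.430000, 0.890000]

After 1 iteration(s), the approximation is c_1 = 0.430000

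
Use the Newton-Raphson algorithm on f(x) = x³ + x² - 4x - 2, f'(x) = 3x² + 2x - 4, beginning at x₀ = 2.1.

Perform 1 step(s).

f(x) = x³ + x² - 4x - 2
f'(x) = 3x² + 2x - 4
x₀ = 2.1

Newton-Raphson formula: x_{n+1} = x_n - f(x_n)/f'(x_n)

Iteration 1:
  f(2.100000) = 3.271000
  f'(2.100000) = 13.430000
  x_1 = 2.100000 - 3.271000/13.430000 = 1.856441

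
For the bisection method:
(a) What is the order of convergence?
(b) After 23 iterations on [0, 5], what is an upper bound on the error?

(a) Bisection has linear (order 1) convergence; the error is halved each step.

(b) Error bound = (b-a)/2^n = (5 - 0)/2^{23}
    = 5/2^{23}

(a) 1 (linear); (b) error ≤ 5.96e-07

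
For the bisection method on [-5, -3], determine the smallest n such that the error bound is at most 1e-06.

We need (b-a)/2^n ≤ 1e-06
(-3 - (-5))/2^n ≤ 1e-06
2/2^n ≤ 1e-06
2^n ≥ 2000000
n ≥ log₂(2000000) = 20.93
n ≥ 21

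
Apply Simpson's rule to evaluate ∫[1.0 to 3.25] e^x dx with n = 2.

f(x) = e^x
a = 1.0, b = 3.25, n = 2
h = (b - a)/n = 1.125000

Simpson's rule: (h/3)[f(x₀) + 4f(x₁) + 2f(x₂) + ... + f(xₙ)]

x_0 = 1.0000, f(x_0) = 2.718282, coefficient = 1
x_1 = 2.1250, f(x_1) = 8.372897, coefficient = 4
x_2 = 3.2500, f(x_2) = 25.790340, coefficient = 1

I ≈ (1.125000/3) × 62.000212 = 23.250079
Exact value: 23.072058
Error: 0.178021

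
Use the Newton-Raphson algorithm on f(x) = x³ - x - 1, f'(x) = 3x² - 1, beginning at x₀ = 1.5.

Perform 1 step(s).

f(x) = x³ - x - 1
f'(x) = 3x² - 1
x₀ = 1.5

Newton-Raphson formula: x_{n+1} = x_n - f(x_n)/f'(x_n)

Iteration 1:
  f(1.500000) = 0.875000
  f'(1.500000) = 5.750000
  x_1 = 1.500000 - 0.875000/5.750000 = 1.347826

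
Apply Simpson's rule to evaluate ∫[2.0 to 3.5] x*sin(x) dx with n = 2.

f(x) = x*sin(x)
a = 2.0, b = 3.5, n = 2
h = (b - a)/n = 0.750000

Simpson's rule: (h/3)[f(x₀) + 4f(x₁) + 2f(x₂) + ... + f(xₙ)]

x_0 = 2.0000, f(x_0) = 1.818595, coefficient = 1
x_1 = 2.7500, f(x_1) = 1.049568, coefficient = 4
x_2 = 3.5000, f(x_2) = -1.227741, coefficient = 1

I ≈ (0.750000/3) × 4.789124 = 1.197281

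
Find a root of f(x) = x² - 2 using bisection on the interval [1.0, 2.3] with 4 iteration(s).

f(x) = x² - 2
Initial interval: [1.0, 2.3]

Iteration 1:
  c_1 = (1.000000 + 2.300000)/2 = 1.650000
  f(c_1) = f(1.650000) = 0.722500
  f(a) × f(c) < 0, new interval: [1.000000, 1.650000]
Iteration 2:
  c_2 = (1.000000 + 1.650000)/2 = 1.325000
  f(c_2) = f(1.325000) = -0.244375
  f(a) × f(c) ≥ 0, new interval: [1.325000, 1.650000]
Iteration 3:
  c_3 = (1.325000 + 1.650000)/2 = 1.487500
  f(c_3) = f(1.487500) = 0.212656
  f(a) × f(c) < 0, new interval: [1.325000, 1.487500]
Iteration 4:
  c_4 = (1.325000 + 1.487500)/2 = 1.406250
  f(c_4) = f(1.406250) = -0.022461
  f(a) × f(c) ≥ 0, new interval: [1.406250, 1.487500]

After 4 iteration(s), the approximation is c_4 = 1.406250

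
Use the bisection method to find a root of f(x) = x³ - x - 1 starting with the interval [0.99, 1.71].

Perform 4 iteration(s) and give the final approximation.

f(x) = x³ - x - 1
Initial interval: [0.99, 1.71]

Iteration 1:
  c_1 = (0.990000 + 1.710000)/2 = 1.350000
  f(c_1) = f(1.350000) = 0.110375
  f(a) × f(c) < 0, new interval: [0.990000, 1.350000]
Iteration 2:
  c_2 = (0.990000 + 1.350000)/2 = 1.170000
  f(c_2) = f(1.170000) = -0.568387
  f(a) × f(c) ≥ 0, new interval: [1.170000, 1.350000]
Iteration 3:
  c_3 = (1.170000 + 1.350000)/2 = 1.260000
  f(c_3) = f(1.260000) = -0.259624
  f(a) × f(c) ≥ 0, new interval: [1.260000, 1.350000]
Iteration 4:
  c_4 = (1.260000 + 1.350000)/2 = 1.305000
  f(c_4) = f(1.305000) = -0.082552
  f(a) × f(c) ≥ 0, new interval: [1.305000, 1.350000]

After 4 iteration(s), the approximation is c_4 = 1.305000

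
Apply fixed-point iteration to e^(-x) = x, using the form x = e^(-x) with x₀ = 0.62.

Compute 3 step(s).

Equation: e^(-x) = x
Fixed-point form: x = e^(-x)
x₀ = 0.62

x_1 = g(0.620000) = 0.537944
x_2 = g(0.537944) = 0.583947
x_3 = g(0.583947) = 0.557693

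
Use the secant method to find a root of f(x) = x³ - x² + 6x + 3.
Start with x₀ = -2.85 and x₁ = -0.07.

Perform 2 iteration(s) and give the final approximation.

f(x) = x³ - x² + 6x + 3
x₀ = -2.85, x₁ = -0.07

Secant formula: x_{n+1} = x_n - f(x_n)(x_n - x_{n-1})/(f(x_n) - f(x_{n-1}))

Iteration 1:
  f(-2.850000) = -45.371625
  f(-0.070000) = 2.574757
  x_2 = -0.070000 - 2.574757×(-0.070000 - (-2.850000))/(2.574757 - (-45.371625))
       = -0.219288
Iteration 2:
  f(-0.070000) = 2.574757
  f(-0.219288) = 1.625639
  x_3 = -0.219288 - 1.625639×(-0.219288 - (-0.070000))/(1.625639 - 2.574757)
       = -0.474987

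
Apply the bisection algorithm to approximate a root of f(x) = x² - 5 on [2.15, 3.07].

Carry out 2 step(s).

f(x) = x² - 5
Initial interval: [2.15, 3.07]

Iteration 1:
  c_1 = (2.150000 + 3.070000)/2 = 2.610000
  f(c_1) = f(2.610000) = 1.812100
  f(a) × f(c) < 0, new interval: [2.150000, 2.610000]
Iteration 2:
  c_2 = (2.150000 + 2.610000)/2 = 2.380000
  f(c_2) = f(2.380000) = 0.664400
  f(a) × f(c) < 0, new interval: [2.150000, 2.380000]

After 2 iteration(s), the approximation is c_2 = 2.380000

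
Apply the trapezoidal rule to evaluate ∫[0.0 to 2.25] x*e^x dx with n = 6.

f(x) = x*e^x
a = 0.0, b = 2.25, n = 6
h = (b - a)/n = 0.375000

Trapezoidal rule: (h/2)[f(x₀) + 2f(x₁) + 2f(x₂) + ... + f(xₙ)]

x_0 = 0.0000, f(x_0) = 0.000000, coefficient = 1
x_1 = 0.3750, f(x_1) = 0.545622, coefficient = 2
x_2 = 0.7500, f(x_2) = 1.587750, coefficient = 2
x_3 = 1.1250, f(x_3) = 3.465244, coefficient = 2
x_4 = 1.5000, f(x_4) = 6.722534, coefficient = 2
x_5 = 1.8750, f(x_5) = 12.226536, coefficient = 2
x_6 = 2.2500, f(x_6) = 21.347406, coefficient = 1

I ≈ (0.375000/2) × 70.442776 = 13.208021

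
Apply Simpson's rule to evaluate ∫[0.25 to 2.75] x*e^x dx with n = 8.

f(x) = x*e^x
a = 0.25, b = 2.75, n = 8
h = (b - a)/n = 0.312500

Simpson's rule: (h/3)[f(x₀) + 4f(x₁) + 2f(x₂) + ... + f(xₙ)]

x_0 = 0.2500, f(x_0) = 0.321006, coefficient = 1
x_1 = 0.5625, f(x_1) = 0.987218, coefficient = 4
x_2 = 0.8750, f(x_2) = 2.099016, coefficient = 2
x_3 = 1.1875, f(x_3) = 3.893663, coefficient = 4
x_4 = 1.5000, f(x_4) = 6.722534, coefficient = 2
x_5 = 1.8125, f(x_5) = 11.102909, coefficient = 4
x_6 = 2.1250, f(x_6) = 17.792407, coefficient = 2
x_7 = 2.4375, f(x_7) = 27.895710, coefficient = 4
x_8 = 2.7500, f(x_8) = 43.017238, coefficient = 1

I ≈ (0.312500/3) × 272.084156 = 28.342100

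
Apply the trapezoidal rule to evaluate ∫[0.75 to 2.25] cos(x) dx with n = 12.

f(x) = cos(x)
a = 0.75, b = 2.25, n = 12
h = (b - a)/n = 0.125000

Trapezoidal rule: (h/2)[f(x₀) + 2f(x₁) + 2f(x₂) + ... + f(xₙ)]

x_0 = 0.7500, f(x_0) = 0.731689, coefficient = 1
x_1 = 0.8750, f(x_1) = 0.640997, coefficient = 2
x_2 = 1.0000, f(x_2) = 0.540302, coefficient = 2
x_3 = 1.1250, f(x_3) = 0.431177, coefficient = 2
x_4 = 1.2500, f(x_4) = 0.315322, coefficient = 2
x_5 = 1.3750, f(x_5) = 0.194548, coefficient = 2
x_6 = 1.5000, f(x_6) = 0.070737, coefficient = 2
x_7 = 1.6250, f(x_7) = -0.054177, coefficient = 2
x_8 = 1.7500, f(x_8) = -0.178246, coefficient = 2
x_9 = 1.8750, f(x_9) = -0.299534, coefficient = 2
x_10 = 2.0000, f(x_10) = -0.416147, coefficient = 2
x_11 = 2.1250, f(x_11) = -0.526266, coefficient = 2
x_12 = 2.2500, f(x_12) = -0.628174, coefficient = 1

I ≈ (0.125000/2) × 1.540941 = 0.096309
Exact value: 0.096434
Error: 0.000126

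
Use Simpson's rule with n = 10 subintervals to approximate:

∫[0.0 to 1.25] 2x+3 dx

f(x) = 2x+3
a = 0.0, b = 1.25, n = 10
h = (b - a)/n = 0.125000

Simpson's rule: (h/3)[f(x₀) + 4f(x₁) + 2f(x₂) + ... + f(xₙ)]

x_0 = 0.0000, f(x_0) = 3.000000, coefficient = 1
x_1 = 0.1250, f(x_1) = 3.250000, coefficient = 4
x_2 = 0.2500, f(x_2) = 3.500000, coefficient = 2
x_3 = 0.3750, f(x_3) = 3.750000, coefficient = 4
x_4 = 0.5000, f(x_4) = 4.000000, coefficient = 2
x_5 = 0.6250, f(x_5) = 4.250000, coefficient = 4
x_6 = 0.7500, f(x_6) = 4.500000, coefficient = 2
x_7 = 0.8750, f(x_7) = 4.750000, coefficient = 4
x_8 = 1.0000, f(x_8) = 5.000000, coefficient = 2
x_9 = 1.1250, f(x_9) = 5.250000, coefficient = 4
x_10 = 1.2500, f(x_10) = 5.500000, coefficient = 1

I ≈ (0.125000/3) × 127.500000 = 5.312500
Exact value: 5.312500
Error: 0.000000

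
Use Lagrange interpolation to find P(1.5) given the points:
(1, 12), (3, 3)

Lagrange interpolation formula:
P(x) = Σ yᵢ × Lᵢ(x)
where Lᵢ(x) = Π_{j≠i} (x - xⱼ)/(xᵢ - xⱼ)

L_0(1.5) = (1.5 - 3)/(1 - 3) = 0.750000
L_1(1.5) = (1.5 - 1)/(3 - 1) = 0.250000

P(1.5) = 12×L_0(1.5) + 3×L_1(1.5)
P(1.5) = 9.750000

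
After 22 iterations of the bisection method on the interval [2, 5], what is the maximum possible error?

Bisection error bound: |error| ≤ (b-a)/2^n
|error| ≤ (5 - 2)/2^22 = 3/2^22
|error| ≤ 0.0000007153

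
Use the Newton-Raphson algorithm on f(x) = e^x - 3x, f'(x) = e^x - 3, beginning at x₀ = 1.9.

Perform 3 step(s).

f(x) = e^x - 3x
f'(x) = e^x - 3
x₀ = 1.9

Newton-Raphson formula: x_{n+1} = x_n - f(x_n)/f'(x_n)

Iteration 1:
  f(1.900000) = 0.985894
  f'(1.900000) = 3.685894
  x_1 = 1.900000 - 0.985894/3.685894 = 1.632522
Iteration 2:
  f(1.632522) = 0.219198
  f'(1.632522) = 2.116765
  x_2 = 1.632522 - 0.219198/2.116765 = 1.528969
Iteration 3:
  f(1.528969) = 0.026511
  f'(1.528969) = 1.613419
  x_3 = 1.528969 - 0.026511/1.613419 = 1.512537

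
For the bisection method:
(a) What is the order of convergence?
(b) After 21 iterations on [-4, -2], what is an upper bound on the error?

(a) Bisection has linear (order 1) convergence; the error is halved each step.

(b) Error bound = (b-a)/2^n = (-2 - (-4))/2^{21}
    = 2/2^{21}

(a) 1 (linear); (b) error ≤ 9.54e-07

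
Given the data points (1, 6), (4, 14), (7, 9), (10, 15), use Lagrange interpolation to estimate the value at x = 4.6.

Lagrange interpolation formula:
P(x) = Σ yᵢ × Lᵢ(x)
where Lᵢ(x) = Π_{j≠i} (x - xⱼ)/(xᵢ - xⱼ)

L_0(4.6) = (4.6 - 4)/(1 - 4) × (4.6 - 7)/(1 - 7) × (4.6 - 10)/(1 - 10) = -0.048000
L_1(4.6) = (4.6 - 1)/(4 - 1) × (4.6 - 7)/(4 - 7) × (4.6 - 10)/(4 - 10) = 0.864000
L_2(4.6) = (4.6 - 1)/(7 - 1) × (4.6 - 4)/(7 - 4) × (4.6 - 10)/(7 - 10) = 0.216000
L_3(4.6) = (4.6 - 1)/(10 - 1) × (4.6 - 4)/(10 - 4) × (4.6 - 7)/(10 - 7) = -0.032000

P(4.6) = 6×L_0(4.6) + 14×L_1(4.6) + 9×L_2(4.6) + 15×L_3(4.6)
P(4.6) = 13.272000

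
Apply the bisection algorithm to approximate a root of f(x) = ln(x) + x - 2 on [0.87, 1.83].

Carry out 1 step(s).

f(x) = ln(x) + x - 2
Initial interval: [0.87, 1.83]

Iteration 1:
  c_1 = (0.870000 + 1.830000)/2 = 1.350000
  f(c_1) = f(1.350000) = -0.349895
  f(a) × f(c) ≥ 0, new interval: [1.350000, 1.830000]

After 1 iteration(s), the approximation is c_1 = 1.350000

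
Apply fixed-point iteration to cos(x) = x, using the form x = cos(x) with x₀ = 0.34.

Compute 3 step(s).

Equation: cos(x) = x
Fixed-point form: x = cos(x)
x₀ = 0.34

x_1 = g(0.340000) = 0.942755
x_2 = g(0.942755) = 0.587561
x_3 = g(0.587561) = 0.832295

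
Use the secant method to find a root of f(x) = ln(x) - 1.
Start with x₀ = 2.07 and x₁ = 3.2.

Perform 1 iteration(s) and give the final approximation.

f(x) = ln(x) - 1
x₀ = 2.07, x₁ = 3.2

Secant formula: x_{n+1} = x_n - f(x_n)(x_n - x_{n-1})/(f(x_n) - f(x_{n-1}))

Iteration 1:
  f(2.070000) = -0.272451
  f(3.200000) = 0.163151
  x_2 = 3.200000 - 0.163151×(3.200000 - 2.070000)/(0.163151 - (-0.272451))
       = 2.776769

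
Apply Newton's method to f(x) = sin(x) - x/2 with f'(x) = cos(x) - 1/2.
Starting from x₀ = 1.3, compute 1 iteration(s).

f(x) = sin(x) - x/2
f'(x) = cos(x) - 1/2
x₀ = 1.3

Newton-Raphson formula: x_{n+1} = x_n - f(x_n)/f'(x_n)

Iteration 1:
  f(1.300000) = 0.313558
  f'(1.300000) = -0.232501
  x_1 = 1.300000 - 0.313558/(-0.232501) = 2.648631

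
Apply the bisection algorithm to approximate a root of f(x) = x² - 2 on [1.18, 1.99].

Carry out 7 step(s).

f(x) = x² - 2
Initial interval: [1.18, 1.99]

Iteration 1:
  c_1 = (1.180000 + 1.990000)/2 = 1.585000
  f(c_1) = f(1.585000) = 0.512225
  f(a) × f(c) < 0, new interval: [1.180000, 1.585000]
Iteration 2:
  c_2 = (1.180000 + 1.585000)/2 = 1.382500
  f(c_2) = f(1.382500) = -0.088694
  f(a) × f(c) ≥ 0, new interval: [1.382500, 1.585000]
Iteration 3:
  c_3 = (1.382500 + 1.585000)/2 = 1.483750
  f(c_3) = f(1.483750) = 0.201514
  f(a) × f(c) < 0, new interval: [1.382500, 1.483750]
Iteration 4:
  c_4 = (1.382500 + 1.483750)/2 = 1.433125
  f(c_4) = f(1.433125) = 0.053847
  f(a) × f(c) < 0, new interval: [1.382500, 1.433125]
Iteration 5:
  c_5 = (1.382500 + 1.433125)/2 = 1.407812
  f(c_5) = f(1.407812) = -0.018064
  f(a) × f(c) ≥ 0, new interval: [1.407812, 1.433125]
Iteration 6:
  c_6 = (1.407812 + 1.433125)/2 = 1.420469
  f(c_6) = f(1.420469) = 0.017731
  f(a) × f(c) < 0, new interval: [1.407812, 1.420469]
Iteration 7:
  c_7 = (1.407812 + 1.420469)/2 = 1.414141
  f(c_7) = f(1.414141) = -0.000206
  f(a) × f(c) ≥ 0, new interval: [1.414141, 1.420469]

After 7 iteration(s), the approximation is c_7 = 1.414141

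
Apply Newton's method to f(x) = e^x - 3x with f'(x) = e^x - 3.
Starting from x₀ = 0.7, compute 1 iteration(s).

f(x) = e^x - 3x
f'(x) = e^x - 3
x₀ = 0.7

Newton-Raphson formula: x_{n+1} = x_n - f(x_n)/f'(x_n)

Iteration 1:
  f(0.700000) = -0.086247
  f'(0.700000) = -0.986247
  x_1 = 0.700000 - (-0.086247)/(-0.986247) = 0.612550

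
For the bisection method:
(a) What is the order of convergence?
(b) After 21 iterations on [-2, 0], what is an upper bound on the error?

(a) Bisection has linear (order 1) convergence; the error is halved each step.

(b) Error bound = (b-a)/2^n = (0 - (-2))/2^{21}
    = 2/2^{21}

(a) 1 (linear); (b) error ≤ 9.54e-07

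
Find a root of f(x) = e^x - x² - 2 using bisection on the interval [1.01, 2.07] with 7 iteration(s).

f(x) = e^x - x² - 2
Initial interval: [1.01, 2.07]

Iteration 1:
  c_1 = (1.010000 + 2.070000)/2 = 1.540000
  f(c_1) = f(1.540000) = 0.292990
  f(a) × f(c) < 0, new interval: [1.010000, 1.540000]
Iteration 2:
  c_2 = (1.010000 + 1.540000)/2 = 1.275000
  f(c_2) = f(1.275000) = -0.046924
  f(a) × f(c) ≥ 0, new interval: [1.275000, 1.540000]
Iteration 3:
  c_3 = (1.275000 + 1.540000)/2 = 1.407500
  f(c_3) = f(1.407500) = 0.104672
  f(a) × f(c) < 0, new interval: [1.275000, 1.407500]
Iteration 4:
  c_4 = (1.275000 + 1.407500)/2 = 1.341250
  f(c_4) = f(1.341250) = 0.024869
  f(a) × f(c) < 0, new interval: [1.275000, 1.341250]
Iteration 5:
  c_5 = (1.275000 + 1.341250)/2 = 1.308125
  f(c_5) = f(1.308125) = -0.011960
  f(a) × f(c) ≥ 0, new interval: [1.308125, 1.341250]
Iteration 6:
  c_6 = (1.308125 + 1.341250)/2 = 1.324688
  f(c_6) = f(1.324688) = 0.006213
  f(a) × f(c) < 0, new interval: [1.308125, 1.324688]
Iteration 7:
  c_7 = (1.308125 + 1.324688)/2 = 1.316406
  f(c_7) = f(1.316406) = -0.002933
  f(a) × f(c) ≥ 0, new interval: [1.316406, 1.324688]

After 7 iteration(s), the approximation is c_7 = 1.316406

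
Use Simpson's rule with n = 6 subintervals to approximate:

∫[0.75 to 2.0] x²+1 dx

f(x) = x²+1
a = 0.75, b = 2.0, n = 6
h = (b - a)/n = 0.208333

Simpson's rule: (h/3)[f(x₀) + 4f(x₁) + 2f(x₂) + ... + f(xₙ)]

x_0 = 0.7500, f(x_0) = 1.562500, coefficient = 1
x_1 = 0.9583, f(x_1) = 1.918403, coefficient = 4
x_2 = 1.1667, f(x_2) = 2.361111, coefficient = 2
x_3 = 1.3750, f(x_3) = 2.890625, coefficient = 4
x_4 = 1.5833, f(x_4) = 3.506944, coefficient = 2
x_5 = 1.7917, f(x_5) = 4.210069, coefficient = 4
x_6 = 2.0000, f(x_6) = 5.000000, coefficient = 1

I ≈ (0.208333/3) × 54.375000 = 3.776042
Exact value: 3.776042
Error: 0.000000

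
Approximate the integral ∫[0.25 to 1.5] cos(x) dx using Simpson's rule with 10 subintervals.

f(x) = cos(x)
a = 0.25, b = 1.5, n = 10
h = (b - a)/n = 0.125000

Simpson's rule: (h/3)[f(x₀) + 4f(x₁) + 2f(x₂) + ... + f(xₙ)]

x_0 = 0.2500, f(x_0) = 0.968912, coefficient = 1
x_1 = 0.3750, f(x_1) = 0.930508, coefficient = 4
x_2 = 0.5000, f(x_2) = 0.877583, coefficient = 2
x_3 = 0.6250, f(x_3) = 0.810963, coefficient = 4
x_4 = 0.7500, f(x_4) = 0.731689, coefficient = 2
x_5 = 0.8750, f(x_5) = 0.640997, coefficient = 4
x_6 = 1.0000, f(x_6) = 0.540302, coefficient = 2
x_7 = 1.1250, f(x_7) = 0.431177, coefficient = 4
x_8 = 1.2500, f(x_8) = 0.315322, coefficient = 2
x_9 = 1.3750, f(x_9) = 0.194548, coefficient = 4
x_10 = 1.5000, f(x_10) = 0.070737, coefficient = 1

I ≈ (0.125000/3) × 18.002209 = 0.750092
Exact value: 0.750091
Error: 0.000001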